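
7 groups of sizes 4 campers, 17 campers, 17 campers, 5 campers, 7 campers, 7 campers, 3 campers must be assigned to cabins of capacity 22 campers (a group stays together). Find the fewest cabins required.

Total = 17 + 17 + 7 + 7 + 5 + 4 + 3 = 60 campers.
Lower bound: ⌈60/22⌉ = 3 cabins.
A packing using 3 cabins:
  cabin 1: 17 + 5 = 22
  cabin 2: 17 + 4 = 21
  cabin 3: 7 + 7 + 3 = 17
This matches the lower bound, so 3 is optimal.

3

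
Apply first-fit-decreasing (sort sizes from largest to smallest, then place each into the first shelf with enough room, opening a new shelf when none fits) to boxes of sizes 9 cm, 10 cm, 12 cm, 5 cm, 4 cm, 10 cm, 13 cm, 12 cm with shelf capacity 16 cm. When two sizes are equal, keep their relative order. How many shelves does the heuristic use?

Sorted descending: 13, 12, 12, 10, 10, 9, 5, 4.
  13 → shelf 1 (new)  [load 13/16]
  12 → shelf 2 (new)  [load 12/16]
  12 → shelf 3 (new)  [load 12/16]
  10 → shelf 4 (new)  [load 10/16]
  10 → shelf 5 (new)  [load 10/16]
  9 → shelf 6 (new)  [load 9/16]
  5 → shelf 4  [load 15/16]
  4 → shelf 2  [load 16/16]
6 shelves opened.

6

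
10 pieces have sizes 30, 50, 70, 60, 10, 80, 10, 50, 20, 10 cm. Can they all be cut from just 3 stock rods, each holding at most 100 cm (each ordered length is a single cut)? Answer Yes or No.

Total = 390 cm; ⌈390/100⌉ = 4.
At least 4 stock rods are required, but only 3 are allowed.

No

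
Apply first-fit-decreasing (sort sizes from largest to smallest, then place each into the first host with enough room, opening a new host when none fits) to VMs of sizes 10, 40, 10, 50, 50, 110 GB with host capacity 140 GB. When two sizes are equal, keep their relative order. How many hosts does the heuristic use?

Sorted descending: 110, 50, 50, 40, 10, 10.
  110 → host 1 (new)  [load 110/140]
  50 → host 2 (new)  [load 50/140]
  50 → host 2  [load 100/140]
  40 → host 2  [load 140/140]
  10 → host 1  [load 120/140]
  10 → host 1  [load 130/140]
2 hosts opened.

2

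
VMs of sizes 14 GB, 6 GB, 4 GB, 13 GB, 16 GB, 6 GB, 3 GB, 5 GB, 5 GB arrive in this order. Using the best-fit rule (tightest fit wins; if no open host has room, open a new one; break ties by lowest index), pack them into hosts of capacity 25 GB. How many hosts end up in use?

3

  14 → host 1 (new)  [load 14/25]
  6 → host 1  [load 20/25]
  4 → host 1  [load 24/25]
  13 → host 2 (new)  [load 13/25]
  16 → host 3 (new)  [load 16/25]
  6 → host 3  [load 22/25]
  3 → host 3  [load 25/25]
  5 → host 2  [load 18/25]
  5 → host 2  [load 23/25]
3 hosts opened.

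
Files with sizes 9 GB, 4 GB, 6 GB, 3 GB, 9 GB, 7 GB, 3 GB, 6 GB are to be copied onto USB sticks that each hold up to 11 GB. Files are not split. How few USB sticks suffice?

Total = 9 + 9 + 7 + 6 + 6 + 4 + 3 + 3 = 47 GB.
Lower bound: ⌈47/11⌉ = 5 USB sticks.
A packing using 5 USB sticks:
  USB stick 1: 9 = 9
  USB stick 2: 9 = 9
  USB stick 3: 7 + 4 = 11
  USB stick 4: 6 + 3 = 9
  USB stick 5: 6 + 3 = 9
This matches the lower bound, so 5 is optimal.

5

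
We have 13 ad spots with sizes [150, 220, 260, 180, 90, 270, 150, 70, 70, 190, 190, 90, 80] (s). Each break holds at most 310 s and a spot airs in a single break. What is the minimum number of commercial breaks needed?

Total = 270 + 260 + 220 + 190 + 190 + 180 + 150 + 150 + 90 + 90 + 80 + 70 + 70 = 2010 s.
Lower bound: ⌈2010/310⌉ = 7 commercial breaks.
A packing using 8 commercial breaks:
  break 1: 270 = 270
  break 2: 260 = 260
  break 3: 220 + 90 = 310
  break 4: 190 + 90 = 280
  break 5: 190 + 80 = 270
  break 6: 180 + 70 = 250
  break 7: 150 + 150 = 300
  break 8: 70 = 70
No arrangement into 7 commercial breaks stays within capacity, so 8 is optimal.

8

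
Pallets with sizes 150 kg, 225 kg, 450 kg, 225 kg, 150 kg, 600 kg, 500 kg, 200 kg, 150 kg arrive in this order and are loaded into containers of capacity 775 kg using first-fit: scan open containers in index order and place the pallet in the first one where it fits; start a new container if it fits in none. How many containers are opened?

4

  150 → container 1 (new)  [load 150/775]
  225 → container 1  [load 375/775]
  450 → container 2 (new)  [load 450/775]
  225 → container 1  [load 600/775]
  150 → container 1  [load 750/775]
  600 → container 3 (new)  [load 600/775]
  500 → container 4 (new)  [load 500/775]
  200 → container 2  [load 650/775]
  150 → container 3  [load 750/775]
4 containers opened.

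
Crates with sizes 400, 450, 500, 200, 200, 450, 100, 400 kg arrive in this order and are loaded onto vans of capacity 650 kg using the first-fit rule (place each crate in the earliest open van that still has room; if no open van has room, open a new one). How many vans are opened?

5

  400 → van 1 (new)  [load 400/650]
  450 → van 2 (new)  [load 450/650]
  500 → van 3 (new)  [load 500/650]
  200 → van 1  [load 600/650]
  200 → van 2  [load 650/650]
  450 → van 4 (new)  [load 450/650]
  100 → van 3  [load 600/650]
  400 → van 5 (new)  [load 400/650]
5 vans opened.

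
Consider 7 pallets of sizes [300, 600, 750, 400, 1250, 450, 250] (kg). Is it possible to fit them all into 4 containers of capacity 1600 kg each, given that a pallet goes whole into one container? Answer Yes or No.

A valid assignment using 3 containers:
  container 1: 1250 + 300 = 1550
  container 2: 750 + 600 + 250 = 1600
  container 3: 450 + 400 = 850
That uses only 3 ≤ 4, so 4 containers are enough.

Yes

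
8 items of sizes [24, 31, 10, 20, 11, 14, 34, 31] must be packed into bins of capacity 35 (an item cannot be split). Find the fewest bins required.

6

Total = 34 + 31 + 31 + 24 + 20 + 14 + 11 + 10 = 175.
Lower bound: ⌈175/35⌉ = 5 bins.
A packing using 6 bins:
  bin 1: 34 = 34
  bin 2: 31 = 31
  bin 3: 31 = 31
  bin 4: 24 + 11 = 35
  bin 5: 20 + 14 = 34
  bin 6: 10 = 10
No arrangement into 5 bins stays within capacity, so 6 is optimal.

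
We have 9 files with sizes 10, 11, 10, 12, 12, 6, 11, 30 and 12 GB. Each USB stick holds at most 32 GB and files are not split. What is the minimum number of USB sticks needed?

Total = 30 + 12 + 12 + 12 + 11 + 11 + 10 + 10 + 6 = 114 GB.
Lower bound: ⌈114/32⌉ = 4 USB sticks.
A packing using 4 USB sticks:
  USB stick 1: 30 = 30
  USB stick 2: 12 + 12 + 6 = 30
  USB stick 3: 12 + 11 = 23
  USB stick 4: 11 + 10 + 10 = 31
This matches the lower bound, so 4 is optimal.

4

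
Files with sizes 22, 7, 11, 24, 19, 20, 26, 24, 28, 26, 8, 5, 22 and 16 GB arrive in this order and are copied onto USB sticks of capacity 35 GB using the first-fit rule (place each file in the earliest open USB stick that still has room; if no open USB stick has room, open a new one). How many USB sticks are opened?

  22 → USB stick 1 (new)  [load 22/35]
  7 → USB stick 1  [load 29/35]
  11 → USB stick 2 (new)  [load 11/35]
  24 → USB stick 2  [load 35/35]
  19 → USB stick 3 (new)  [load 19/35]
  20 → USB stick 4 (new)  [load 20/35]
  26 → USB stick 5 (new)  [load 26/35]
  24 → USB stick 6 (new)  [load 24/35]
  28 → USB stick 7 (new)  [load 28/35]
  26 → USB stick 8 (new)  [load 26/35]
  8 → USB stick 3  [load 27/35]
  5 → USB stick 1  [load 34/35]
  22 → USB stick 9 (new)  [load 22/35]
  16 → USB stick 10 (new)  [load 16/35]
10 USB sticks opened.

10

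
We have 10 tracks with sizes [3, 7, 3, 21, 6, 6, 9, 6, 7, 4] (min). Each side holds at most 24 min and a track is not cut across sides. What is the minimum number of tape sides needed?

3

Total = 21 + 9 + 7 + 7 + 6 + 6 + 6 + 4 + 3 + 3 = 72 min.
Lower bound: ⌈72/24⌉ = 3 tape sides.
A packing using 3 tape sides:
  side 1: 21 + 3 = 24
  side 2: 9 + 6 + 6 + 3 = 24
  side 3: 7 + 7 + 6 + 4 = 24
This matches the lower bound, so 3 is optimal.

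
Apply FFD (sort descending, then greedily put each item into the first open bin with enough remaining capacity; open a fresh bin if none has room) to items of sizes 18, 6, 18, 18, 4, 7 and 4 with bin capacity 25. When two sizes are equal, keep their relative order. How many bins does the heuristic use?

Sorted descending: 18, 18, 18, 7, 6, 4, 4.
  18 → bin 1 (new)  [load 18/25]
  18 → bin 2 (new)  [load 18/25]
  18 → bin 3 (new)  [load 18/25]
  7 → bin 1  [load 25/25]
  6 → bin 2  [load 24/25]
  4 → bin 3  [load 22/25]
  4 → bin 4 (new)  [load 4/25]
4 bins opened.

4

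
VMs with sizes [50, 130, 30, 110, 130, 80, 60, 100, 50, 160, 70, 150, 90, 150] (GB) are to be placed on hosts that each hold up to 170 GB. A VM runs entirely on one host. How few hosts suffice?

Total = 160 + 150 + 150 + 130 + 130 + 110 + 100 + 90 + 80 + 70 + 60 + 50 + 50 + 30 = 1360 GB.
Lower bound: ⌈1360/170⌉ = 8 hosts.
A packing using 9 hosts:
  host 1: 160 = 160
  host 2: 150 = 150
  host 3: 150 = 150
  host 4: 130 + 30 = 160
  host 5: 130 = 130
  host 6: 110 + 60 = 170
  host 7: 100 + 70 = 170
  host 8: 90 + 80 = 170
  host 9: 50 + 50 = 100
No arrangement into 8 hosts stays within capacity, so 9 is optimal.

9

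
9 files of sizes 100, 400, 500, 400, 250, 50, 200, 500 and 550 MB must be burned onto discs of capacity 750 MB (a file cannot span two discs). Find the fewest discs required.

5

Total = 550 + 500 + 500 + 400 + 400 + 250 + 200 + 100 + 50 = 2950 MB.
Lower bound: ⌈2950/750⌉ = 4 discs.
Also, 5 files each exceed 375 MB, and no two of those can share a disc, so at least 5 discs are needed.
A packing using 5 discs:
  disc 1: 550 + 200 = 750
  disc 2: 500 + 250 = 750
  disc 3: 500 + 100 + 50 = 650
  disc 4: 400 = 400
  disc 5: 400 = 400
This matches the lower bound, so 5 is optimal.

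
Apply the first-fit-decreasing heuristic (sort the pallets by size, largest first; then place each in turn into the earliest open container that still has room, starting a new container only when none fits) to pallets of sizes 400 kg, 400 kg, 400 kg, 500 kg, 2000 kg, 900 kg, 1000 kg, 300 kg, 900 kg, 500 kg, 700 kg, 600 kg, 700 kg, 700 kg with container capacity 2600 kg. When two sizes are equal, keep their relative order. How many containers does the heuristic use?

Sorted descending: 2000, 1000, 900, 900, 700, 700, 700, 600, 500, 500, 400, 400, 400, 300.
  2000 → container 1 (new)  [load 2000/2600]
  1000 → container 2 (new)  [load 1000/2600]
  900 → container 2  [load 1900/2600]
  900 → container 3 (new)  [load 900/2600]
  700 → container 2  [load 2600/2600]
  700 → container 3  [load 1600/2600]
  700 → container 3  [load 2300/2600]
  600 → container 1  [load 2600/2600]
  500 → container 4 (new)  [load 500/2600]
  500 → container 4  [load 1000/2600]
  400 → container 4  [load 1400/2600]
  400 → container 4  [load 1800/2600]
  400 → container 4  [load 2200/2600]
  300 → container 3  [load 2600/2600]
4 containers opened.

4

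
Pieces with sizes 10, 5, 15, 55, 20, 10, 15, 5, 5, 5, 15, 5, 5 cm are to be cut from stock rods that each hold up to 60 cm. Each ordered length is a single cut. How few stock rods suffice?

3

Total = 55 + 20 + 15 + 15 + 15 + 10 + 10 + 5 + 5 + 5 + 5 + 5 + 5 = 170 cm.
Lower bound: ⌈170/60⌉ = 3 stock rods.
A packing using 3 stock rods:
  stock rod 1: 55 + 5 = 60
  stock rod 2: 20 + 15 + 15 + 10 = 60
  stock rod 3: 15 + 10 + 5 + 5 + 5 + 5 + 5 = 50
This matches the lower bound, so 3 is optimal.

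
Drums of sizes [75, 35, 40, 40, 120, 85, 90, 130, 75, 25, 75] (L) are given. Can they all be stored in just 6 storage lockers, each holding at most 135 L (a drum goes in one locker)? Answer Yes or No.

Total = 790 L; ⌈790/135⌉ = 6.
7 drums each exceed half the capacity and cannot share a locker, forcing at least 7 storage lockers.
At least 7 storage lockers are required, but only 6 are allowed.

No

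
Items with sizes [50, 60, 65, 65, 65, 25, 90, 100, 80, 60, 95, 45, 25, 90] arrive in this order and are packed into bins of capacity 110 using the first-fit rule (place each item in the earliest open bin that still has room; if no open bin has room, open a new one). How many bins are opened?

10

  50 → bin 1 (new)  [load 50/110]
  60 → bin 1  [load 110/110]
  65 → bin 2 (new)  [load 65/110]
  65 → bin 3 (new)  [load 65/110]
  65 → bin 4 (new)  [load 65/110]
  25 → bin 2  [load 90/110]
  90 → bin 5 (new)  [load 90/110]
  100 → bin 6 (new)  [load 100/110]
  80 → bin 7 (new)  [load 80/110]
  60 → bin 8 (new)  [load 60/110]
  95 → bin 9 (new)  [load 95/110]
  45 → bin 3  [load 110/110]
  25 → bin 4  [load 90/110]
  90 → bin 10 (new)  [load 90/110]
10 bins opened.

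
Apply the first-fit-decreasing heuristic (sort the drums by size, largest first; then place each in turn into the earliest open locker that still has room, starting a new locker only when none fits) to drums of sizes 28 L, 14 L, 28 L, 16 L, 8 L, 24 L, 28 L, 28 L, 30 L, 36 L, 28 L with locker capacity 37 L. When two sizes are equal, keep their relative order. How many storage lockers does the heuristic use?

9

Sorted descending: 36, 30, 28, 28, 28, 28, 28, 24, 16, 14, 8.
  36 → locker 1 (new)  [load 36/37]
  30 → locker 2 (new)  [load 30/37]
  28 → locker 3 (new)  [load 28/37]
  28 → locker 4 (new)  [load 28/37]
  28 → locker 5 (new)  [load 28/37]
  28 → locker 6 (new)  [load 28/37]
  28 → locker 7 (new)  [load 28/37]
  24 → locker 8 (new)  [load 24/37]
  16 → locker 9 (new)  [load 16/37]
  14 → locker 9  [load 30/37]
  8 → locker 3  [load 36/37]
9 storage lockers opened.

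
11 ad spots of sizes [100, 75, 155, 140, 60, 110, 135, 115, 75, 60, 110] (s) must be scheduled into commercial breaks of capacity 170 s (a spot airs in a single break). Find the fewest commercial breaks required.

Total = 155 + 140 + 135 + 115 + 110 + 110 + 100 + 75 + 75 + 60 + 60 = 1135 s.
Lower bound: ⌈1135/170⌉ = 7 commercial breaks.
A packing using 8 commercial breaks:
  break 1: 155 = 155
  break 2: 140 = 140
  break 3: 135 = 135
  break 4: 115 = 115
  break 5: 110 + 60 = 170
  break 6: 110 + 60 = 170
  break 7: 100 = 100
  break 8: 75 + 75 = 150
No arrangement into 7 commercial breaks stays within capacity, so 8 is optimal.

8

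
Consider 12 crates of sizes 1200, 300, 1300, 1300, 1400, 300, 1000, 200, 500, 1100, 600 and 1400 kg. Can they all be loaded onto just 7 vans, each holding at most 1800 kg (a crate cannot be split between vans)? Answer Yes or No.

A valid assignment using 7 vans:
  van 1: 1400 + 300 = 1700
  van 2: 1400 + 300 = 1700
  van 3: 1300 + 500 = 1800
  van 4: 1300 + 200 = 1500
  van 5: 1200 + 600 = 1800
  van 6: 1100 = 1100
  van 7: 1000 = 1000
Every load is within 1800 kg, so 7 vans suffice.

Yes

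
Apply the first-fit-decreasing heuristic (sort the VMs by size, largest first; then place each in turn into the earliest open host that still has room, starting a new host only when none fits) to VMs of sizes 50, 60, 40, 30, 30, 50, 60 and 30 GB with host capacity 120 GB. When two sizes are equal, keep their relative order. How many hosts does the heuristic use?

4

Sorted descending: 60, 60, 50, 50, 40, 30, 30, 30.
  60 → host 1 (new)  [load 60/120]
  60 → host 1  [load 120/120]
  50 → host 2 (new)  [load 50/120]
  50 → host 2  [load 100/120]
  40 → host 3 (new)  [load 40/120]
  30 → host 3  [load 70/120]
  30 → host 3  [load 100/120]
  30 → host 4 (new)  [load 30/120]
4 hosts opened.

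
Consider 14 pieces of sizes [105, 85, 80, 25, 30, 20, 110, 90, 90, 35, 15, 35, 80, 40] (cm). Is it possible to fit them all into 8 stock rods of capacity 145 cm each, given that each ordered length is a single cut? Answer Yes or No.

A valid assignment using 7 stock rods:
  stock rod 1: 110 + 35 = 145
  stock rod 2: 105 + 40 = 145
  stock rod 3: 90 + 35 + 20 = 145
  stock rod 4: 90 + 30 + 25 = 145
  stock rod 5: 85 + 15 = 100
  stock rod 6: 80 = 80
  stock rod 7: 80 = 80
That uses only 7 ≤ 8, so 8 stock rods are enough.

Yes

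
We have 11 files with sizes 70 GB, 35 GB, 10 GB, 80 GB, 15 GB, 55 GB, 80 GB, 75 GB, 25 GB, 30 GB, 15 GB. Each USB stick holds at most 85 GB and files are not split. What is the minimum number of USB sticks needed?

6

Total = 80 + 80 + 75 + 70 + 55 + 35 + 30 + 25 + 15 + 15 + 10 = 490 GB.
Lower bound: ⌈490/85⌉ = 6 USB sticks.
A packing using 6 USB sticks:
  USB stick 1: 80 = 80
  USB stick 2: 80 = 80
  USB stick 3: 75 + 10 = 85
  USB stick 4: 70 + 15 = 85
  USB stick 5: 55 + 30 = 85
  USB stick 6: 35 + 25 + 15 = 75
This matches the lower bound, so 6 is optimal.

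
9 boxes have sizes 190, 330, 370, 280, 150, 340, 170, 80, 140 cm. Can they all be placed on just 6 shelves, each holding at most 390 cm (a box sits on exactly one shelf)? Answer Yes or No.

Yes

A valid assignment using 6 shelves:
  shelf 1: 370 = 370
  shelf 2: 340 = 340
  shelf 3: 330 = 330
  shelf 4: 280 + 80 = 360
  shelf 5: 190 + 170 = 360
  shelf 6: 150 + 140 = 290
Every load is within 390 cm, so 6 shelves suffice.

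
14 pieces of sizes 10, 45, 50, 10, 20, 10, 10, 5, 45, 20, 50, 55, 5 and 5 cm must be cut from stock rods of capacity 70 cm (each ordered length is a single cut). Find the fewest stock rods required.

Total = 55 + 50 + 50 + 45 + 45 + 20 + 20 + 10 + 10 + 10 + 10 + 5 + 5 + 5 = 340 cm.
Lower bound: ⌈340/70⌉ = 5 stock rods.
A packing using 5 stock rods:
  stock rod 1: 55 + 10 + 5 = 70
  stock rod 2: 50 + 20 = 70
  stock rod 3: 50 + 20 = 70
  stock rod 4: 45 + 10 + 10 + 5 = 70
  stock rod 5: 45 + 10 + 5 = 60
This matches the lower bound, so 5 is optimal.

5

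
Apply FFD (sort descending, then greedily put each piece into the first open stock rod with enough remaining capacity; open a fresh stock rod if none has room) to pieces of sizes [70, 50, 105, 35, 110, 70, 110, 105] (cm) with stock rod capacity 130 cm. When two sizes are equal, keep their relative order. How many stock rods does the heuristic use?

6

Sorted descending: 110, 110, 105, 105, 70, 70, 50, 35.
  110 → stock rod 1 (new)  [load 110/130]
  110 → stock rod 2 (new)  [load 110/130]
  105 → stock rod 3 (new)  [load 105/130]
  105 → stock rod 4 (new)  [load 105/130]
  70 → stock rod 5 (new)  [load 70/130]
  70 → stock rod 6 (new)  [load 70/130]
  50 → stock rod 5  [load 120/130]
  35 → stock rod 6  [load 105/130]
6 stock rods opened.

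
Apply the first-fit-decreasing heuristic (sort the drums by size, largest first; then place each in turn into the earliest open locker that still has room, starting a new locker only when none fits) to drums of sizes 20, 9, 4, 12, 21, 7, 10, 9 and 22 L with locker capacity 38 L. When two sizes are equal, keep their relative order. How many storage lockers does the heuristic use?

3

Sorted descending: 22, 21, 20, 12, 10, 9, 9, 7, 4.
  22 → locker 1 (new)  [load 22/38]
  21 → locker 2 (new)  [load 21/38]
  20 → locker 3 (new)  [load 20/38]
  12 → locker 1  [load 34/38]
  10 → locker 2  [load 31/38]
  9 → locker 3  [load 29/38]
  9 → locker 3  [load 38/38]
  7 → locker 2  [load 38/38]
  4 → locker 1  [load 38/38]
3 storage lockers opened.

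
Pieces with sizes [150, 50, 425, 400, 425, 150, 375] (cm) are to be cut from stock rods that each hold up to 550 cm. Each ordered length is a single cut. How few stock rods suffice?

4

Total = 425 + 425 + 400 + 375 + 150 + 150 + 50 = 1975 cm.
Lower bound: ⌈1975/550⌉ = 4 stock rods.
A packing using 4 stock rods:
  stock rod 1: 425 + 50 = 475
  stock rod 2: 425 = 425
  stock rod 3: 400 + 150 = 550
  stock rod 4: 375 + 150 = 525
This matches the lower bound, so 4 is optimal.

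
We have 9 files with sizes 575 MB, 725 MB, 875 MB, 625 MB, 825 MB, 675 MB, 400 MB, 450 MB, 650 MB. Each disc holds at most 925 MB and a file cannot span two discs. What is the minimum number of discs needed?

Total = 875 + 825 + 725 + 675 + 650 + 625 + 575 + 450 + 400 = 5800 MB.
Lower bound: ⌈5800/925⌉ = 7 discs.
A packing using 8 discs:
  disc 1: 875 = 875
  disc 2: 825 = 825
  disc 3: 725 = 725
  disc 4: 675 = 675
  disc 5: 650 = 650
  disc 6: 625 = 625
  disc 7: 575 = 575
  disc 8: 450 + 400 = 850
No arrangement into 7 discs stays within capacity, so 8 is optimal.

8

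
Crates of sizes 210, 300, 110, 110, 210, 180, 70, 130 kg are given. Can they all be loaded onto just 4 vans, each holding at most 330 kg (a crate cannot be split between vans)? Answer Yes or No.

Total = 1320 kg; ⌈1320/330⌉ = 4.
The bound of 4 does not rule out 4, but exhaustive search shows no assignment into 4 vans of capacity 330 kg exists — the minimum is 5.

No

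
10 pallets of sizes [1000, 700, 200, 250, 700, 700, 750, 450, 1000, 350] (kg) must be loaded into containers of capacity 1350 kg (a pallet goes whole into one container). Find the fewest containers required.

6

Total = 1000 + 1000 + 750 + 700 + 700 + 700 + 450 + 350 + 250 + 200 = 6100 kg.
Lower bound: ⌈6100/1350⌉ = 5 containers.
Also, 6 pallets each exceed 675 kg, and no two of those can share a container, so at least 6 containers are needed.
A packing using 6 containers:
  container 1: 1000 + 350 = 1350
  container 2: 1000 + 250 = 1250
  container 3: 750 + 450 = 1200
  container 4: 700 + 200 = 900
  container 5: 700 = 700
  container 6: 700 = 700
This matches the lower bound, so 6 is optimal.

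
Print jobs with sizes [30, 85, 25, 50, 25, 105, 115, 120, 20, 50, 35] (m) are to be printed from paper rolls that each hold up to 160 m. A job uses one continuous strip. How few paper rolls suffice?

Total = 120 + 115 + 105 + 85 + 50 + 50 + 35 + 30 + 25 + 25 + 20 = 660 m.
Lower bound: ⌈660/160⌉ = 5 paper rolls.
A packing using 5 paper rolls:
  roll 1: 120 + 35 = 155
  roll 2: 115 + 30 = 145
  roll 3: 105 + 50 = 155
  roll 4: 85 + 50 + 25 = 160
  roll 5: 25 + 20 = 45
This matches the lower bound, so 5 is optimal.

5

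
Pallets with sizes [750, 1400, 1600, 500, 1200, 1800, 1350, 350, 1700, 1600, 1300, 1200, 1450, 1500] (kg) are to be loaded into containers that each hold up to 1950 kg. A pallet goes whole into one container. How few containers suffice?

11

Total = 1800 + 1700 + 1600 + 1600 + 1500 + 1450 + 1400 + 1350 + 1300 + 1200 + 1200 + 750 + 500 + 350 = 17700 kg.
Lower bound: ⌈17700/1950⌉ = 10 containers.
Also, 11 pallets each exceed 975 kg, and no two of those can share a container, so at least 11 containers are needed.
A packing using 11 containers:
  container 1: 1800 = 1800
  container 2: 1700 = 1700
  container 3: 1600 + 350 = 1950
  container 4: 1600 = 1600
  container 5: 1500 = 1500
  container 6: 1450 + 500 = 1950
  container 7: 1400 = 1400
  container 8: 1350 = 1350
  container 9: 1300 = 1300
  container 10: 1200 + 750 = 1950
  container 11: 1200 = 1200
This matches the lower bound, so 11 is optimal.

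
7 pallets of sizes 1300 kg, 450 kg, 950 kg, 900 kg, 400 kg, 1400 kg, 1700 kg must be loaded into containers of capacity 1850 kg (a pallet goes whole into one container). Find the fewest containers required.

Total = 1700 + 1400 + 1300 + 950 + 900 + 450 + 400 = 7100 kg.
Lower bound: ⌈7100/1850⌉ = 4 containers.
A packing using 4 containers:
  container 1: 1700 = 1700
  container 2: 1400 + 450 = 1850
  container 3: 1300 + 400 = 1700
  container 4: 950 + 900 = 1850
This matches the lower bound, so 4 is optimal.

4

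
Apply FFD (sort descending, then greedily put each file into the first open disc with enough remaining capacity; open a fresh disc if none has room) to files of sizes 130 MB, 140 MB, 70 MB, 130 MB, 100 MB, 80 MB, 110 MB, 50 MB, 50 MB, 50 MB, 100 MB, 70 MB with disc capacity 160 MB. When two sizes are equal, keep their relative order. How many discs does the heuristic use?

Sorted descending: 140, 130, 130, 110, 100, 100, 80, 70, 70, 50, 50, 50.
  140 → disc 1 (new)  [load 140/160]
  130 → disc 2 (new)  [load 130/160]
  130 → disc 3 (new)  [load 130/160]
  110 → disc 4 (new)  [load 110/160]
  100 → disc 5 (new)  [load 100/160]
  100 → disc 6 (new)  [load 100/160]
  80 → disc 7 (new)  [load 80/160]
  70 → disc 7  [load 150/160]
  70 → disc 8 (new)  [load 70/160]
  50 → disc 4  [load 160/160]
  50 → disc 5  [load 150/160]
  50 → disc 6  [load 150/160]
8 discs opened.

8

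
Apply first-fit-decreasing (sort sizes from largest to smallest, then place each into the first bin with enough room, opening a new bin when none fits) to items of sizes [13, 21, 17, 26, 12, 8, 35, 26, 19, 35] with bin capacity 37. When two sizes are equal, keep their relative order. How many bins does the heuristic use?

Sorted descending: 35, 35, 26, 26, 21, 19, 17, 13, 12, 8.
  35 → bin 1 (new)  [load 35/37]
  35 → bin 2 (new)  [load 35/37]
  26 → bin 3 (new)  [load 26/37]
  26 → bin 4 (new)  [load 26/37]
  21 → bin 5 (new)  [load 21/37]
  19 → bin 6 (new)  [load 19/37]
  17 → bin 6  [load 36/37]
  13 → bin 5  [load 34/37]
  12 → bin 7 (new)  [load 12/37]
  8 → bin 3  [load 34/37]
7 bins opened.

7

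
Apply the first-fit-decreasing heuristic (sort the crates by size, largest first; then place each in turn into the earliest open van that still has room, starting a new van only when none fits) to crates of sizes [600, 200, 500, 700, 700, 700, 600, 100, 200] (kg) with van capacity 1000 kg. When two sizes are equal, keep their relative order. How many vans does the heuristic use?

Sorted descending: 700, 700, 700, 600, 600, 500, 200, 200, 100.
  700 → van 1 (new)  [load 700/1000]
  700 → van 2 (new)  [load 700/1000]
  700 → van 3 (new)  [load 700/1000]
  600 → van 4 (new)  [load 600/1000]
  600 → van 5 (new)  [load 600/1000]
  500 → van 6 (new)  [load 500/1000]
  200 → van 1  [load 900/1000]
  200 → van 2  [load 900/1000]
  100 → van 1  [load 1000/1000]
6 vans opened.

6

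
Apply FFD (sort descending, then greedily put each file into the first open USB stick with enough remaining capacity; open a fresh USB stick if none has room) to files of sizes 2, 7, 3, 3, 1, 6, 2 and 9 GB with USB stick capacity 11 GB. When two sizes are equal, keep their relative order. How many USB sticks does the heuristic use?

Sorted descending: 9, 7, 6, 3, 3, 2, 2, 1.
  9 → USB stick 1 (new)  [load 9/11]
  7 → USB stick 2 (new)  [load 7/11]
  6 → USB stick 3 (new)  [load 6/11]
  3 → USB stick 2  [load 10/11]
  3 → USB stick 3  [load 9/11]
  2 → USB stick 1  [load 11/11]
  2 → USB stick 3  [load 11/11]
  1 → USB stick 2  [load 11/11]
3 USB sticks opened.

3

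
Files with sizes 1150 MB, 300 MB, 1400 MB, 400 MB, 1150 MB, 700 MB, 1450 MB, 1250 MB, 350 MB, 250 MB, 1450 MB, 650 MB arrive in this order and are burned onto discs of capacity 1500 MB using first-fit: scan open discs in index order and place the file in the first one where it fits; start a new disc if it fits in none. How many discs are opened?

  1150 → disc 1 (new)  [load 1150/1500]
  300 → disc 1  [load 1450/1500]
  1400 → disc 2 (new)  [load 1400/1500]
  400 → disc 3 (new)  [load 400/1500]
  1150 → disc 4 (new)  [load 1150/1500]
  700 → disc 3  [load 1100/1500]
  1450 → disc 5 (new)  [load 1450/1500]
  1250 → disc 6 (new)  [load 1250/1500]
  350 → disc 3  [load 1450/1500]
  250 → disc 4  [load 1400/1500]
  1450 → disc 7 (new)  [load 1450/1500]
  650 → disc 8 (new)  [load 650/1500]
8 discs opened.

8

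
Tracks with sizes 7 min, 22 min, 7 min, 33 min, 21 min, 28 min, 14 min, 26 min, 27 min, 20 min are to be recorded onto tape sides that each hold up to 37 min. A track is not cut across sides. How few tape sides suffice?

Total = 33 + 28 + 27 + 26 + 22 + 21 + 20 + 14 + 7 + 7 = 205 min.
Lower bound: ⌈205/37⌉ = 6 tape sides.
Also, 7 tracks each exceed 37/2 min, and no two of those can share a side, so at least 7 tape sides are needed.
A packing using 7 tape sides:
  side 1: 33 = 33
  side 2: 28 + 7 = 35
  side 3: 27 + 7 = 34
  side 4: 26 = 26
  side 5: 22 + 14 = 36
  side 6: 21 = 21
  side 7: 20 = 20
This matches the lower bound, so 7 is optimal.

7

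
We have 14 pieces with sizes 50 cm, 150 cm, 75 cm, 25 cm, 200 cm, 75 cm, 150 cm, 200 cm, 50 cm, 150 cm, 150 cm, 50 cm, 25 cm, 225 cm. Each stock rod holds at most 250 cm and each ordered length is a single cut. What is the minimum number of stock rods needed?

Total = 225 + 200 + 200 + 150 + 150 + 150 + 150 + 75 + 75 + 50 + 50 + 50 + 25 + 25 = 1575 cm.
Lower bound: ⌈1575/250⌉ = 7 stock rods.
A packing using 7 stock rods:
  stock rod 1: 225 + 25 = 250
  stock rod 2: 200 + 50 = 250
  stock rod 3: 200 + 50 = 250
  stock rod 4: 150 + 75 + 25 = 250
  stock rod 5: 150 + 75 = 225
  stock rod 6: 150 + 50 = 200
  stock rod 7: 150 = 150
This matches the lower bound, so 7 is optimal.

7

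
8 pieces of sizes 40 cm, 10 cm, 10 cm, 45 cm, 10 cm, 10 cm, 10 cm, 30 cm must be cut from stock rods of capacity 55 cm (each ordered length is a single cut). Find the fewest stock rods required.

4

Total = 45 + 40 + 30 + 10 + 10 + 10 + 10 + 10 = 165 cm.
Lower bound: ⌈165/55⌉ = 3 stock rods.
A packing using 4 stock rods:
  stock rod 1: 45 + 10 = 55
  stock rod 2: 40 + 10 = 50
  stock rod 3: 30 + 10 + 10 = 50
  stock rod 4: 10 = 10
No arrangement into 3 stock rods stays within capacity, so 4 is optimal.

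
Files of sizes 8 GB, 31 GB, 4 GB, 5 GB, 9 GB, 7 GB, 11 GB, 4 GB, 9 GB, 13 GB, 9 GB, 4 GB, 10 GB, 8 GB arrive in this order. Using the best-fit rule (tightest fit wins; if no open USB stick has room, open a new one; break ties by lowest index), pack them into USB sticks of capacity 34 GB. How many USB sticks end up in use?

  8 → USB stick 1 (new)  [load 8/34]
  31 → USB stick 2 (new)  [load 31/34]
  4 → USB stick 1  [load 12/34]
  5 → USB stick 1  [load 17/34]
  9 → USB stick 1  [load 26/34]
  7 → USB stick 1  [load 33/34]
  11 → USB stick 3 (new)  [load 11/34]
  4 → USB stick 3  [load 15/34]
  9 → USB stick 3  [load 24/34]
  13 → USB stick 4 (new)  [load 13/34]
  9 → USB stick 3  [load 33/34]
  4 → USB stick 4  [load 17/34]
  10 → USB stick 4  [load 27/34]
  8 → USB stick 5 (new)  [load 8/34]
5 USB sticks opened.

5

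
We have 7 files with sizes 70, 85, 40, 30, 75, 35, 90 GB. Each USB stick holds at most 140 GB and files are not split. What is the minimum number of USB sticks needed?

Total = 90 + 85 + 75 + 70 + 40 + 35 + 30 = 425 GB.
Lower bound: ⌈425/140⌉ = 4 USB sticks.
A packing using 4 USB sticks:
  USB stick 1: 90 + 40 = 130
  USB stick 2: 85 + 35 = 120
  USB stick 3: 75 + 30 = 105
  USB stick 4: 70 = 70
This matches the lower bound, so 4 is optimal.

4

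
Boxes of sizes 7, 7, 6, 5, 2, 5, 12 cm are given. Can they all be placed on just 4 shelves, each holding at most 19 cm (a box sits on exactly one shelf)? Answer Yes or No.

A valid assignment using 3 shelves:
  shelf 1: 12 + 7 = 19
  shelf 2: 7 + 6 + 5 = 18
  shelf 3: 5 + 2 = 7
That uses only 3 ≤ 4, so 4 shelves are enough.

Yes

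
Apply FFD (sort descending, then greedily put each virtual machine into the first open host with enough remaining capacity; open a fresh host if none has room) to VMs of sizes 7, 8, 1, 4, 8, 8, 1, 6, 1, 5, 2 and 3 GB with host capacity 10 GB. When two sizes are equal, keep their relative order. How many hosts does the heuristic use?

Sorted descending: 8, 8, 8, 7, 6, 5, 4, 3, 2, 1, 1, 1.
  8 → host 1 (new)  [load 8/10]
  8 → host 2 (new)  [load 8/10]
  8 → host 3 (new)  [load 8/10]
  7 → host 4 (new)  [load 7/10]
  6 → host 5 (new)  [load 6/10]
  5 → host 6 (new)  [load 5/10]
  4 → host 5  [load 10/10]
  3 → host 4  [load 10/10]
  2 → host 1  [load 10/10]
  1 → host 2  [load 9/10]
  1 → host 2  [load 10/10]
  1 → host 3  [load 9/10]
6 hosts opened.

6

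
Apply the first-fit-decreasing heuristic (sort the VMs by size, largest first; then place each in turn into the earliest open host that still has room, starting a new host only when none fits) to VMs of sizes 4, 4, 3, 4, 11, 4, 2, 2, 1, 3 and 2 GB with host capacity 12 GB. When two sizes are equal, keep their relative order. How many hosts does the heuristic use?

Sorted descending: 11, 4, 4, 4, 4, 3, 3, 2, 2, 2, 1.
  11 → host 1 (new)  [load 11/12]
  4 → host 2 (new)  [load 4/12]
  4 → host 2  [load 8/12]
  4 → host 2  [load 12/12]
  4 → host 3 (new)  [load 4/12]
  3 → host 3  [load 7/12]
  3 → host 3  [load 10/12]
  2 → host 3  [load 12/12]
  2 → host 4 (new)  [load 2/12]
  2 → host 4  [load 4/12]
  1 → host 1  [load 12/12]
4 hosts opened.

4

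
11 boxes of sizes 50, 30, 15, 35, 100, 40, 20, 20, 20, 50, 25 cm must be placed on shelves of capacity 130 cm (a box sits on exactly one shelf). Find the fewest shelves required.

4

Total = 100 + 50 + 50 + 40 + 35 + 30 + 25 + 20 + 20 + 20 + 15 = 405 cm.
Lower bound: ⌈405/130⌉ = 4 shelves.
A packing using 4 shelves:
  shelf 1: 100 + 30 = 130
  shelf 2: 50 + 50 + 25 = 125
  shelf 3: 40 + 35 + 20 + 20 + 15 = 130
  shelf 4: 20 = 20
This matches the lower bound, so 4 is optimal.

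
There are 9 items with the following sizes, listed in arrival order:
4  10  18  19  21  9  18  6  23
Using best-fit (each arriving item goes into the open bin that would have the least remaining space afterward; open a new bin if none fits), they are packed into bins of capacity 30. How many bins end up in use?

6

  4 → bin 1 (new)  [load 4/30]
  10 → bin 1  [load 14/30]
  18 → bin 2 (new)  [load 18/30]
  19 → bin 3 (new)  [load 19/30]
  21 → bin 4 (new)  [load 21/30]
  9 → bin 4  [load 30/30]
  18 → bin 5 (new)  [load 18/30]
  6 → bin 3  [load 25/30]
  23 → bin 6 (new)  [load 23/30]
6 bins opened.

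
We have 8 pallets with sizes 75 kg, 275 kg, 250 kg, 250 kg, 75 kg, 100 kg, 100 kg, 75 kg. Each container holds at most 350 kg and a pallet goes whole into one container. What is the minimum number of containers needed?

4

Total = 275 + 250 + 250 + 100 + 100 + 75 + 75 + 75 = 1200 kg.
Lower bound: ⌈1200/350⌉ = 4 containers.
A packing using 4 containers:
  container 1: 275 + 75 = 350
  container 2: 250 + 100 = 350
  container 3: 250 + 100 = 350
  container 4: 75 + 75 = 150
This matches the lower bound, so 4 is optimal.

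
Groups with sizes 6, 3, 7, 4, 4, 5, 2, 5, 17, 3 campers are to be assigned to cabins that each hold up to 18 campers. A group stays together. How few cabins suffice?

Total = 17 + 7 + 6 + 5 + 5 + 4 + 4 + 3 + 3 + 2 = 56 campers.
Lower bound: ⌈56/18⌉ = 4 cabins.
A packing using 4 cabins:
  cabin 1: 17 = 17
  cabin 2: 7 + 6 + 5 = 18
  cabin 3: 5 + 4 + 4 + 3 + 2 = 18
  cabin 4: 3 = 3
This matches the lower bound, so 4 is optimal.

4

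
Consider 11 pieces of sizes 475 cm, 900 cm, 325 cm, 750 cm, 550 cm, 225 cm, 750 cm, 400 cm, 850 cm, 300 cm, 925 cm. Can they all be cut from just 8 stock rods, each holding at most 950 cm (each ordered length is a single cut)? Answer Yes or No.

Yes

A valid assignment using 8 stock rods:
  stock rod 1: 925 = 925
  stock rod 2: 900 = 900
  stock rod 3: 850 = 850
  stock rod 4: 750 = 750
  stock rod 5: 750 = 750
  stock rod 6: 550 + 400 = 950
  stock rod 7: 475 + 325 = 800
  stock rod 8: 300 + 225 = 525
Every load is within 950 cm, so 8 stock rods suffice.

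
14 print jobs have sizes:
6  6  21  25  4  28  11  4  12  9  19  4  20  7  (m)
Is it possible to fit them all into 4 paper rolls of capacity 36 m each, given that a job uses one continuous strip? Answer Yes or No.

No

Total = 176 m; ⌈176/36⌉ = 5.
At least 5 paper rolls are required, but only 4 are allowed.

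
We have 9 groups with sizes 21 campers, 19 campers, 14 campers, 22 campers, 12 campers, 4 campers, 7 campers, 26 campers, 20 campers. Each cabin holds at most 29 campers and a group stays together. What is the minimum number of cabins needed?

Total = 26 + 22 + 21 + 20 + 19 + 14 + 12 + 7 + 4 = 145 campers.
Lower bound: ⌈145/29⌉ = 5 cabins.
A packing using 6 cabins:
  cabin 1: 26 = 26
  cabin 2: 22 + 7 = 29
  cabin 3: 21 + 4 = 25
  cabin 4: 20 = 20
  cabin 5: 19 = 19
  cabin 6: 14 + 12 = 26
No arrangement into 5 cabins stays within capacity, so 6 is optimal.

6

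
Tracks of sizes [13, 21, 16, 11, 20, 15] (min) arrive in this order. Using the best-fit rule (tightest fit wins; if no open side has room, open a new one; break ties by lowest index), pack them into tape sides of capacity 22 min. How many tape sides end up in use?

6

  13 → side 1 (new)  [load 13/22]
  21 → side 2 (new)  [load 21/22]
  16 → side 3 (new)  [load 16/22]
  11 → side 4 (new)  [load 11/22]
  20 → side 5 (new)  [load 20/22]
  15 → side 6 (new)  [load 15/22]
6 tape sides opened.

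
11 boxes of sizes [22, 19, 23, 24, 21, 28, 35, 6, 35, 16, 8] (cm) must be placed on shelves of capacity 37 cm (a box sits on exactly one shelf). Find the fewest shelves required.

Total = 35 + 35 + 28 + 24 + 23 + 22 + 21 + 19 + 16 + 8 + 6 = 237 cm.
Lower bound: ⌈237/37⌉ = 7 shelves.
Also, 8 boxes each exceed 37/2 cm, and no two of those can share a shelf, so at least 8 shelves are needed.
A packing using 8 shelves:
  shelf 1: 35 = 35
  shelf 2: 35 = 35
  shelf 3: 28 + 8 = 36
  shelf 4: 24 + 6 = 30
  shelf 5: 23 = 23
  shelf 6: 22 = 22
  shelf 7: 21 + 16 = 37
  shelf 8: 19 = 19
This matches the lower bound, so 8 is optimal.

8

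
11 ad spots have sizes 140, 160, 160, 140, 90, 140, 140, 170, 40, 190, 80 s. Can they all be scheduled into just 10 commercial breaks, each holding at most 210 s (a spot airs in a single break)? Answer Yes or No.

A valid assignment using 9 commercial breaks:
  break 1: 190 = 190
  break 2: 170 + 40 = 210
  break 3: 160 = 160
  break 4: 160 = 160
  break 5: 140 = 140
  break 6: 140 = 140
  break 7: 140 = 140
  break 8: 140 = 140
  break 9: 90 + 80 = 170
That uses only 9 ≤ 10, so 10 commercial breaks are enough.

Yes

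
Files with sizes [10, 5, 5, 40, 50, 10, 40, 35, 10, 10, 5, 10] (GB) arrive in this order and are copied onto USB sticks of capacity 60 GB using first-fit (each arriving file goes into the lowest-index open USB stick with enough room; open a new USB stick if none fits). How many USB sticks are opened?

4

  10 → USB stick 1 (new)  [load 10/60]
  5 → USB stick 1  [load 15/60]
  5 → USB stick 1  [load 20/60]
  40 → USB stick 1  [load 60/60]
  50 → USB stick 2 (new)  [load 50/60]
  10 → USB stick 2  [load 60/60]
  40 → USB stick 3 (new)  [load 40/60]
  35 → USB stick 4 (new)  [load 35/60]
  10 → USB stick 3  [load 50/60]
  10 → USB stick 3  [load 60/60]
  5 → USB stick 4  [load 40/60]
  10 → USB stick 4  [load 50/60]
4 USB sticks opened.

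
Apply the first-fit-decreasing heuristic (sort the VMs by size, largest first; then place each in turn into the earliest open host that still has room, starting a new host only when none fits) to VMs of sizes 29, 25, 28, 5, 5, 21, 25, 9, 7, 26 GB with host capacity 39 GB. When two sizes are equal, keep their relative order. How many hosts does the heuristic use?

6

Sorted descending: 29, 28, 26, 25, 25, 21, 9, 7, 5, 5.
  29 → host 1 (new)  [load 29/39]
  28 → host 2 (new)  [load 28/39]
  26 → host 3 (new)  [load 26/39]
  25 → host 4 (new)  [load 25/39]
  25 → host 5 (new)  [load 25/39]
  21 → host 6 (new)  [load 21/39]
  9 → host 1  [load 38/39]
  7 → host 2  [load 35/39]
  5 → host 3  [load 31/39]
  5 → host 3  [load 36/39]
6 hosts opened.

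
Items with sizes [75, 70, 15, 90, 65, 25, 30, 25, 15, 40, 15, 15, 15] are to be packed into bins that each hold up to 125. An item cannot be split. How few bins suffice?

Total = 90 + 75 + 70 + 65 + 40 + 30 + 25 + 25 + 15 + 15 + 15 + 15 + 15 = 495.
Lower bound: ⌈495/125⌉ = 4 bins.
A packing using 4 bins:
  bin 1: 90 + 30 = 120
  bin 2: 75 + 25 + 25 = 125
  bin 3: 70 + 40 + 15 = 125
  bin 4: 65 + 15 + 15 + 15 + 15 = 125
This matches the lower bound, so 4 is optimal.

4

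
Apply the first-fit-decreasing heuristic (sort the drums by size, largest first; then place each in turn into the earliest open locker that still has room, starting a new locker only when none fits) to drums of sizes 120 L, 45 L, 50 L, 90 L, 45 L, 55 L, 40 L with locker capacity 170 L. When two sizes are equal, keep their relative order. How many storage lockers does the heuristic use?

3

Sorted descending: 120, 90, 55, 50, 45, 45, 40.
  120 → locker 1 (new)  [load 120/170]
  90 → locker 2 (new)  [load 90/170]
  55 → locker 2  [load 145/170]
  50 → locker 1  [load 170/170]
  45 → locker 3 (new)  [load 45/170]
  45 → locker 3  [load 90/170]
  40 → locker 3  [load 130/170]
3 storage lockers opened.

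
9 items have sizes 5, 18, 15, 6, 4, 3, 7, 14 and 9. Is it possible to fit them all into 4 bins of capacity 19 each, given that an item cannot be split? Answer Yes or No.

No

Total = 81; ⌈81/19⌉ = 5.
At least 5 bins are required, but only 4 are allowed.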